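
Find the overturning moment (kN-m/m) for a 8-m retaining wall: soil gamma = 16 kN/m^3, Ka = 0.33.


Pa = 0.5 * Ka * gamma * H^2
= 0.5 * 0.33 * 16 * 8^2
= 168.96 kN/m
Arm = H / 3 = 8 / 3 = 2.6667 m
Mo = Pa * arm = Pa * H / 3 = 168.96 * 8 / 3 = 450.56 kN-m/m

450.56 kN-m/m


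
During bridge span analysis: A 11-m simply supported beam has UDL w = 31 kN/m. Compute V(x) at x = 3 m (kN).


R_A = w * L / 2 = 31 * 11 / 2 = 170.5 kN
V(x) = R_A - w * x = 170.5 - 31 * 3
= 77.5 kN

77.5 kN


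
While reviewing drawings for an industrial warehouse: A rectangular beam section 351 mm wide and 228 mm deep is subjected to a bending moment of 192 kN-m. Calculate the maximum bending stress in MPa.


I = b * h^3 / 12 = 351 * 228^3 / 12 = 346681296.0 mm^4
y = h / 2 = 228 / 2 = 114.0 mm
M = 192 kN-m = 192000000.0 N-mm
sigma = M * y / I = 192000000.0 * 114.0 / 346681296.0
= 63.14 MPa

63.14 MPa


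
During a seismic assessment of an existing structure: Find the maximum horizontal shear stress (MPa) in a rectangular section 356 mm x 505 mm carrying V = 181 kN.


A = b * h = 356 * 505 = 179780 mm^2
V = 181 kN = 181000.0 N
tau_max = 1.5 * V / A = 1.5 * 181000.0 / 179780
= 1.5102 MPa

1.5102 MPa


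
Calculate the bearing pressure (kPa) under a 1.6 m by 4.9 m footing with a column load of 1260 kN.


A = 1.6 * 4.9 = 7.84 m^2
q = P / A = 1260 / 7.84
= 160.7143 kPa

160.7143 kPa


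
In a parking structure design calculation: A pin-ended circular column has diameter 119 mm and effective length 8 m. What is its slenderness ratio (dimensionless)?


Radius of gyration r = d / 4 = 119 / 4 = 29.75 mm
L_eff = 8000.0 mm
Slenderness ratio = L / r = 8000.0 / 29.75 = 268.91 (dimensionless)

268.91 (dimensionless)


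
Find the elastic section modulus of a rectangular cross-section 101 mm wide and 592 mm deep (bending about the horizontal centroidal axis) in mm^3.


S = b * h^2 / 6
= 101 * 592^2 / 6
= 101 * 350464 / 6
= 5899477.33 mm^3

5899477.33 mm^3


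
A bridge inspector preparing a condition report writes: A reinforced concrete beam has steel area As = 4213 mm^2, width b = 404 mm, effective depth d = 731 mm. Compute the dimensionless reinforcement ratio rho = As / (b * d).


rho = As / (b * d)
= 4213 / (404 * 731)
= 4213 / 295324
= 0.014266 (dimensionless)

0.014266 (dimensionless)


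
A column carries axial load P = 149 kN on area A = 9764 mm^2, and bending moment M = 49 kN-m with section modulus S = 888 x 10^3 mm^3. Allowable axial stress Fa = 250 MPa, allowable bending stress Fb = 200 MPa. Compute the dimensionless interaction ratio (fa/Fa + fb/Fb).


f_a = P / A = 149000.0 / 9764 = 15.2601 MPa
f_b = M / S = 49000000.0 / 888000.0 = 55.1802 MPa
Ratio = f_a / Fa + f_b / Fb
= 15.2601 / 250 + 55.1802 / 200
= 0.3369 (dimensionless)

0.3369 (dimensionless)


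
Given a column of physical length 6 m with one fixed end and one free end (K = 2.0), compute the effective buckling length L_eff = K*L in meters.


L_eff = K * L
= 2.0 * 6
= 12.0 m

12.0 m


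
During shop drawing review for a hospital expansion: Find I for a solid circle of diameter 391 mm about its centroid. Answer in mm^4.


r = d / 2 = 391 / 2 = 195.5 mm
I = pi * r^4 / 4 = pi * 195.5^4 / 4
= 1147299827.52 mm^4

1147299827.52 mm^4


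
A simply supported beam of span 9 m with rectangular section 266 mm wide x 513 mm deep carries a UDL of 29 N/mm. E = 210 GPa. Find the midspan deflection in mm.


I = 266 * 513^3 / 12 = 2992626283.5 mm^4
L = 9000.0 mm, w = 29 N/mm, E = 210000.0 MPa
delta = 5 * w * L^4 / (384 * E * I)
= 5 * 29 * 9000.0^4 / (384 * 210000.0 * 2992626283.5)
= 3.9422 mm

3.9422 mm


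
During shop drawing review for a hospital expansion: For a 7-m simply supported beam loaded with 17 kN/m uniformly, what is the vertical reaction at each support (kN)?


Total load = w * L = 17 * 7 = 119 kN
By symmetry, each reaction R = total / 2 = 119 / 2 = 59.5 kN

59.5 kN


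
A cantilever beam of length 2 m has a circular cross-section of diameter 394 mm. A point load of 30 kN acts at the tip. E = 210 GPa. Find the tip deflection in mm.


I = pi * d^4 / 64 = pi * 394^4 / 64 = 1182918396.8 mm^4
L = 2000.0 mm, P = 30000.0 N, E = 210000.0 MPa
delta = P * L^3 / (3 * E * I)
= 30000.0 * 2000.0^3 / (3 * 210000.0 * 1182918396.8)
= 0.322 mm

0.322 mm


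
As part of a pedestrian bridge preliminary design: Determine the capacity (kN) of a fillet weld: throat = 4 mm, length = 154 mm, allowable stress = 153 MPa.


Strength = throat * length * allowable stress
= 4 * 154 * 153 N
= 94248 N
= 94.25 kN

94.25 kN


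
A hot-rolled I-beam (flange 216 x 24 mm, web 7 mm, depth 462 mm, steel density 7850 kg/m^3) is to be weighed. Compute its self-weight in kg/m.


A_flanges = 2 * 216 * 24 = 10368 mm^2
A_web = (462 - 2 * 24) * 7 = 2898 mm^2
A_total = 10368 + 2898 = 13266 mm^2 = 0.013266 m^2
Weight = rho * A = 7850 * 0.013266 = 104.1381 kg/m

104.1381 kg/m


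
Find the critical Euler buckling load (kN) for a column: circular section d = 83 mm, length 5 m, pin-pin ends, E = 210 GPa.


I = pi * d^4 / 64 = 2329604.88 mm^4
L = 5000.0 mm
P_cr = pi^2 * E * I / L^2
= 9.8696 * 210000.0 * 2329604.88 / 5000.0^2
= 193135.14 N = 193.1351 kN

193.1351 kN


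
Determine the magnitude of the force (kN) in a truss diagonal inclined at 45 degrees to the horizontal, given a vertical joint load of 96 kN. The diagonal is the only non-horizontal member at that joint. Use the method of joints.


At the joint, only the diagonal has a vertical component, so vertical equilibrium gives:
F * sin(45) = 96
F = 96 / sin(45)
= 96 / 0.707107
= 135.76 kN

135.76 kN


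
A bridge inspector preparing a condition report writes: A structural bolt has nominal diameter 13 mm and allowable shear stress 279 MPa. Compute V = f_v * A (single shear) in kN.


A = pi * d^2 / 4 = pi * 13^2 / 4 = 132.7323 mm^2
V = f_v * A / 1000 = 279 * 132.7323 / 1000
= 37.0323 kN

37.0323 kN


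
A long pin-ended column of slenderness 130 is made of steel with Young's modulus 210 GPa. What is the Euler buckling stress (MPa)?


sigma_cr = pi^2 * E / lambda^2
= 9.8696 * 210000.0 / 130^2
= 9.8696 * 210000.0 / 16900
= 122.6401 MPa

122.6401 MPa


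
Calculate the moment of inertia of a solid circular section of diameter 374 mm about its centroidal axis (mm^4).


r = d / 2 = 374 / 2 = 187.0 mm
I = pi * r^4 / 4 = pi * 187.0^4 / 4
= 960409190.91 mm^4

960409190.91 mm^4


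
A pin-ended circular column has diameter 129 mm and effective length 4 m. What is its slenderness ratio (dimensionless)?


Radius of gyration r = d / 4 = 129 / 4 = 32.25 mm
L_eff = 4000.0 mm
Slenderness ratio = L / r = 4000.0 / 32.25 = 124.03 (dimensionless)

124.03 (dimensionless)


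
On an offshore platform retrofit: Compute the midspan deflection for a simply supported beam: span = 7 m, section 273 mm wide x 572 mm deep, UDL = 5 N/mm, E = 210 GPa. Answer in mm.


I = 273 * 572^3 / 12 = 4257645392.0 mm^4
L = 7000.0 mm, w = 5 N/mm, E = 210000.0 MPa
delta = 5 * w * L^4 / (384 * E * I)
= 5 * 5 * 7000.0^4 / (384 * 210000.0 * 4257645392.0)
= 0.1748 mm

0.1748 mm


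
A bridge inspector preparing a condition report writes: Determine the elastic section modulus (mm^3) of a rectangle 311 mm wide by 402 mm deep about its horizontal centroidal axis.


S = b * h^2 / 6
= 311 * 402^2 / 6
= 311 * 161604 / 6
= 8376474.0 mm^3

8376474.0 mm^3


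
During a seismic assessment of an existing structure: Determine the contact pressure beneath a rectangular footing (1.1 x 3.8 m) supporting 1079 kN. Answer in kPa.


A = 1.1 * 3.8 = 4.18 m^2
q = P / A = 1079 / 4.18
= 258.134 kPa

258.134 kPa


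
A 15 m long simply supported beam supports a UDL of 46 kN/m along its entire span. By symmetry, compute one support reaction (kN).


Total load = w * L = 46 * 15 = 690 kN
By symmetry, each reaction R = total / 2 = 690 / 2 = 345.0 kN

345.0 kN


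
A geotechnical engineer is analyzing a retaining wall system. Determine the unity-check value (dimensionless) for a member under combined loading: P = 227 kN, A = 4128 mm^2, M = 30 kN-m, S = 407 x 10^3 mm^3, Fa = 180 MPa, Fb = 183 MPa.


f_a = P / A = 227000.0 / 4128 = 54.9903 MPa
f_b = M / S = 30000000.0 / 407000.0 = 73.7101 MPa
Ratio = f_a / Fa + f_b / Fb
= 54.9903 / 180 + 73.7101 / 183
= 0.7083 (dimensionless)

0.7083 (dimensionless)


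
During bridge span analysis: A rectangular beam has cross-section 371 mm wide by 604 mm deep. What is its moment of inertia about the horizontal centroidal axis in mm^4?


I = b * h^3 / 12
= 371 * 604^3 / 12
= 371 * 220348864 / 12
= 6812452378.67 mm^4

6812452378.67 mm^4


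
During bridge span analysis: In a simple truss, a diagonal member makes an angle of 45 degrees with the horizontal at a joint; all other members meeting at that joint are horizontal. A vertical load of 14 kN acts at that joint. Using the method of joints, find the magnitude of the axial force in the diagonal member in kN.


At the joint, only the diagonal has a vertical component, so vertical equilibrium gives:
F * sin(45) = 14
F = 14 / sin(45)
= 14 / 0.707107
= 19.8 kN

19.8 kN


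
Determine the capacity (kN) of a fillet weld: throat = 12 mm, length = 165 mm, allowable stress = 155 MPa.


Strength = throat * length * allowable stress
= 12 * 165 * 155 N
= 306900 N
= 306.9 kN

306.9 kN


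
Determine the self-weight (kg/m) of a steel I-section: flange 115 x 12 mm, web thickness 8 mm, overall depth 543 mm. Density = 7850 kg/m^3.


A_flanges = 2 * 115 * 12 = 2760 mm^2
A_web = (543 - 2 * 12) * 8 = 4152 mm^2
A_total = 2760 + 4152 = 6912 mm^2 = 0.006912 m^2
Weight = rho * A = 7850 * 0.006912 = 54.2592 kg/m

54.2592 kg/m


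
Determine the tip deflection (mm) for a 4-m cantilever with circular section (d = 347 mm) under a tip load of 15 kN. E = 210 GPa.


I = pi * d^4 / 64 = pi * 347^4 / 64 = 711684976.18 mm^4
L = 4000.0 mm, P = 15000.0 N, E = 210000.0 MPa
delta = P * L^3 / (3 * E * I)
= 15000.0 * 4000.0^3 / (3 * 210000.0 * 711684976.18)
= 2.1411 mm

2.1411 mm


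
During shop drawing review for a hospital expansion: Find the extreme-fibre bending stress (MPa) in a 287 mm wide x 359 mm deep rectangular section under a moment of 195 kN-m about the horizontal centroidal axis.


I = b * h^3 / 12 = 287 * 359^3 / 12 = 1106583006.08 mm^4
y = h / 2 = 359 / 2 = 179.5 mm
M = 195 kN-m = 195000000.0 N-mm
sigma = M * y / I = 195000000.0 * 179.5 / 1106583006.08
= 31.63 MPa

31.63 MPa


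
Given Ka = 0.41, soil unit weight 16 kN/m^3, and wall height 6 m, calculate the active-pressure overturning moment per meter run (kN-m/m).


Pa = 0.5 * Ka * gamma * H^2
= 0.5 * 0.41 * 16 * 6^2
= 118.08 kN/m
Arm = H / 3 = 6 / 3 = 2.0 m
Mo = Pa * arm = Pa * H / 3 = 118.08 * 6 / 3 = 236.16 kN-m/m

236.16 kN-m/m


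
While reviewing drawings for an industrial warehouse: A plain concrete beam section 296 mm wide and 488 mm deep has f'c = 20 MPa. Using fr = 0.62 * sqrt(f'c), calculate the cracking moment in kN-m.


fr = 0.62 * sqrt(20) = 0.62 * 4.4721 = 2.7727 MPa
I = 296 * 488^3 / 12 = 2866618709.33 mm^4
y_t = 244.0 mm
M_cr = fr * I / y_t = 2.7727 * 2866618709.33 / 244.0 N-mm
= 32.5752 kN-m

32.5752 kN-m


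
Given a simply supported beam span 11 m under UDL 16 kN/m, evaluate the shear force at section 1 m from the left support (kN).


R_A = w * L / 2 = 16 * 11 / 2 = 88.0 kN
V(x) = R_A - w * x = 88.0 - 16 * 1
= 72.0 kN

72.0 kN


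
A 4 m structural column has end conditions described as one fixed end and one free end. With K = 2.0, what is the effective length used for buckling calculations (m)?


L_eff = K * L
= 2.0 * 4
= 8.0 m

8.0 m


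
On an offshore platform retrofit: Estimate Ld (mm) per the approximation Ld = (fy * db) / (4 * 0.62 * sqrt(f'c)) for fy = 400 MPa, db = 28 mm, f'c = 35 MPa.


Ld = (fy * db) / (4 * 0.62 * sqrt(f'c))
= (400 * 28) / (4 * 0.62 * sqrt(35))
= 11200 / 14.6719
= 763.37 mm

763.37 mm


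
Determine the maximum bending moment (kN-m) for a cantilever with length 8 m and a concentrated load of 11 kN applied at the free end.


For a cantilever with a point load at the free end:
M_max = P * L = 11 * 8 = 88 kN-m

88 kN-m


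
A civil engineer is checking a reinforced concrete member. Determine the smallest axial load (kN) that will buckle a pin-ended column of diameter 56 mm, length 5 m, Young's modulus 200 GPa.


I = pi * d^4 / 64 = 482749.69 mm^4
L = 5000.0 mm
P_cr = pi^2 * E * I / L^2
= 9.8696 * 200000.0 * 482749.69 / 5000.0^2
= 38116.39 N = 38.1164 kN

38.1164 kN


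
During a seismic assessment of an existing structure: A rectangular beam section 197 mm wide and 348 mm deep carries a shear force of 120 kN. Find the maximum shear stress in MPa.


A = b * h = 197 * 348 = 68556 mm^2
V = 120 kN = 120000.0 N
tau_max = 1.5 * V / A = 1.5 * 120000.0 / 68556
= 2.6256 MPa

2.6256 MPa


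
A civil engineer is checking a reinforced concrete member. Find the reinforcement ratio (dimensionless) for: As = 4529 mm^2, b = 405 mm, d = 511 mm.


rho = As / (b * d)
= 4529 / (405 * 511)
= 4529 / 206955
= 0.021884 (dimensionless)

0.021884 (dimensionless)


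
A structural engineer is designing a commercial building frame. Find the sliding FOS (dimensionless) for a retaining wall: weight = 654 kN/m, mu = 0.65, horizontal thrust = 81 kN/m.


Resisting force = mu * W = 0.65 * 654 = 425.1 kN/m
FOS = Resisting / Driving = 425.1 / 81
= 5.2481 (dimensionless)

5.2481 (dimensionless)


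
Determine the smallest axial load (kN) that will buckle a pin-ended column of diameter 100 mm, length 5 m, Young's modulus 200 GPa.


I = pi * d^4 / 64 = 4908738.52 mm^4
L = 5000.0 mm
P_cr = pi^2 * E * I / L^2
= 9.8696 * 200000.0 * 4908738.52 / 5000.0^2
= 387578.46 N = 387.5785 kN

387.5785 kN


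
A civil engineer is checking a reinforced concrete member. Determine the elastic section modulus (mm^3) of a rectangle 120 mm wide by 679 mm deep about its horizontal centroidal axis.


S = b * h^2 / 6
= 120 * 679^2 / 6
= 120 * 461041 / 6
= 9220820.0 mm^3

9220820.0 mm^3


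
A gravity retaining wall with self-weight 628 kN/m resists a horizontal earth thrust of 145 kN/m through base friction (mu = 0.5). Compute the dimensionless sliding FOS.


Resisting force = mu * W = 0.5 * 628 = 314.0 kN/m
FOS = Resisting / Driving = 314.0 / 145
= 2.1655 (dimensionless)

2.1655 (dimensionless)


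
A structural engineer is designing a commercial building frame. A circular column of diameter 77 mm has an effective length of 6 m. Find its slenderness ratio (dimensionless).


Radius of gyration r = d / 4 = 77 / 4 = 19.25 mm
L_eff = 6000.0 mm
Slenderness ratio = L / r = 6000.0 / 19.25 = 311.69 (dimensionless)

311.69 (dimensionless)


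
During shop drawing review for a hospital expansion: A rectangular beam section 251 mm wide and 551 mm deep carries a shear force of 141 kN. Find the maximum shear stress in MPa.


A = b * h = 251 * 551 = 138301 mm^2
V = 141 kN = 141000.0 N
tau_max = 1.5 * V / A = 1.5 * 141000.0 / 138301
= 1.5293 MPa

1.5293 MPa


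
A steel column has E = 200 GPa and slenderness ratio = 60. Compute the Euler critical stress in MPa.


sigma_cr = pi^2 * E / lambda^2
= 9.8696 * 200000.0 / 60^2
= 9.8696 * 200000.0 / 3600
= 548.3114 MPa

548.3114 MPa


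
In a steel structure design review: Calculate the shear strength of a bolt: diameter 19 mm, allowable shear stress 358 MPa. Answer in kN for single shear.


A = pi * d^2 / 4 = pi * 19^2 / 4 = 283.5287 mm^2
V = f_v * A / 1000 = 358 * 283.5287 / 1000
= 101.5033 kN

101.5033 kN


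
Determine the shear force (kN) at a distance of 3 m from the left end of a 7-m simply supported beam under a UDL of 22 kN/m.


R_A = w * L / 2 = 22 * 7 / 2 = 77.0 kN
V(x) = R_A - w * x = 77.0 - 22 * 3
= 11.0 kN

11.0 kN


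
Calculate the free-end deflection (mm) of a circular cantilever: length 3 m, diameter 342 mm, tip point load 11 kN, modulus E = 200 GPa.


I = pi * d^4 / 64 = pi * 342^4 / 64 = 671543767.66 mm^4
L = 3000.0 mm, P = 11000.0 N, E = 200000.0 MPa
delta = P * L^3 / (3 * E * I)
= 11000.0 * 3000.0^3 / (3 * 200000.0 * 671543767.66)
= 0.7371 mm

0.7371 mm


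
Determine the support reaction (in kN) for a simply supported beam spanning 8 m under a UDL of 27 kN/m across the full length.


Total load = w * L = 27 * 8 = 216 kN
By symmetry, each reaction R = total / 2 = 216 / 2 = 108.0 kN

108.0 kN


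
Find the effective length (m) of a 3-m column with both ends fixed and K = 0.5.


L_eff = K * L
= 0.5 * 3
= 1.5 m

1.5 m


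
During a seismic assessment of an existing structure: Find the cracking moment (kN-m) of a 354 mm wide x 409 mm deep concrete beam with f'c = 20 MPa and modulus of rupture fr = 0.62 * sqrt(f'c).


fr = 0.62 * sqrt(20) = 0.62 * 4.4721 = 2.7727 MPa
I = 354 * 409^3 / 12 = 2018328905.5 mm^4
y_t = 204.5 mm
M_cr = fr * I / y_t = 2.7727 * 2018328905.5 / 204.5 N-mm
= 27.3656 kN-m

27.3656 kN-m


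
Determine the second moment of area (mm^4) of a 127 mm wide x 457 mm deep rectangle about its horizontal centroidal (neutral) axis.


I = b * h^3 / 12
= 127 * 457^3 / 12
= 127 * 95443993 / 12
= 1010115592.58 mm^4

1010115592.58 mm^4


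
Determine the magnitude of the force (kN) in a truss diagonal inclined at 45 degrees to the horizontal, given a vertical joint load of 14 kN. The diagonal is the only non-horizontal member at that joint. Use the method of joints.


At the joint, only the diagonal has a vertical component, so vertical equilibrium gives:
F * sin(45) = 14
F = 14 / sin(45)
= 14 / 0.707107
= 19.8 kN

19.8 kN


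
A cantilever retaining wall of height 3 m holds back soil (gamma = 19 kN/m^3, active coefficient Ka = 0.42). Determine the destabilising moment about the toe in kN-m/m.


Pa = 0.5 * Ka * gamma * H^2
= 0.5 * 0.42 * 19 * 3^2
= 35.91 kN/m
Arm = H / 3 = 3 / 3 = 1.0 m
Mo = Pa * arm = Pa * H / 3 = 35.91 * 3 / 3 = 35.91 kN-m/m

35.91 kN-m/m


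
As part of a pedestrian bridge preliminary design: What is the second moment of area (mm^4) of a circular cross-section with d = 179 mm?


r = d / 2 = 179 / 2 = 89.5 mm
I = pi * r^4 / 4 = pi * 89.5^4 / 4
= 50394370.27 mm^4

50394370.27 mm^4


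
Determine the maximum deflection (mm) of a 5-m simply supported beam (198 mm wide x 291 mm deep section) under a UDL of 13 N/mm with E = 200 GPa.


I = 198 * 291^3 / 12 = 406595821.5 mm^4
L = 5000.0 mm, w = 13 N/mm, E = 200000.0 MPa
delta = 5 * w * L^4 / (384 * E * I)
= 5 * 13 * 5000.0^4 / (384 * 200000.0 * 406595821.5)
= 1.301 mm

1.301 mm


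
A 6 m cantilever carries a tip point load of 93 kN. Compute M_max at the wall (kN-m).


For a cantilever with a point load at the free end:
M_max = P * L = 93 * 6 = 558 kN-m

558 kN-m


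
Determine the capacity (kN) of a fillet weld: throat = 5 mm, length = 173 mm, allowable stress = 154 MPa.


Strength = throat * length * allowable stress
= 5 * 173 * 154 N
= 133210 N
= 133.21 kN

133.21 kN


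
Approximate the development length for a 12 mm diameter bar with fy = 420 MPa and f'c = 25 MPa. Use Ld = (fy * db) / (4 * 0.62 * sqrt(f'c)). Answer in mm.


Ld = (fy * db) / (4 * 0.62 * sqrt(f'c))
= (420 * 12) / (4 * 0.62 * sqrt(25))
= 5040 / 12.4
= 406.45 mm

406.45 mm


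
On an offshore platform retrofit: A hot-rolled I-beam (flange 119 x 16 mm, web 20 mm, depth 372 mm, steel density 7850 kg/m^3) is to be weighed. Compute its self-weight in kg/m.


A_flanges = 2 * 119 * 16 = 3808 mm^2
A_web = (372 - 2 * 16) * 20 = 6800 mm^2
A_total = 3808 + 6800 = 10608 mm^2 = 0.010608 m^2
Weight = rho * A = 7850 * 0.010608 = 83.2728 kg/m

83.2728 kg/m


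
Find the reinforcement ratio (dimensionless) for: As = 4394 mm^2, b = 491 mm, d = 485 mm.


rho = As / (b * d)
= 4394 / (491 * 485)
= 4394 / 238135
= 0.018452 (dimensionless)

0.018452 (dimensionless)


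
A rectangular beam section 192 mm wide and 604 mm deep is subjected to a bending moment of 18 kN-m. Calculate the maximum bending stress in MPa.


I = b * h^3 / 12 = 192 * 604^3 / 12 = 3525581824.0 mm^4
y = h / 2 = 604 / 2 = 302.0 mm
M = 18 kN-m = 18000000.0 N-mm
sigma = M * y / I = 18000000.0 * 302.0 / 3525581824.0
= 1.54 MPa

1.54 MPa


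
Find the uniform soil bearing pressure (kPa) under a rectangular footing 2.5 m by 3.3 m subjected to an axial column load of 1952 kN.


A = 2.5 * 3.3 = 8.25 m^2
q = P / A = 1952 / 8.25
= 236.6061 kPa

236.6061 kPa


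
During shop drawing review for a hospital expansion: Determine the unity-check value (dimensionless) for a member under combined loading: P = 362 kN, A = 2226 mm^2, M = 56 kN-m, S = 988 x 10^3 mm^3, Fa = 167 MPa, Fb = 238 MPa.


f_a = P / A = 362000.0 / 2226 = 162.6235 MPa
f_b = M / S = 56000000.0 / 988000.0 = 56.6802 MPa
Ratio = f_a / Fa + f_b / Fb
= 162.6235 / 167 + 56.6802 / 238
= 1.2119 (dimensionless)

1.2119 (dimensionless)


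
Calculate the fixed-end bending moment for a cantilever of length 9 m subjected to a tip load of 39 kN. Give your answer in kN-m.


For a cantilever with a point load at the free end:
M_max = P * L = 39 * 9 = 351 kN-m

351 kN-m


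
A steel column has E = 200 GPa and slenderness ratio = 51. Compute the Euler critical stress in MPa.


sigma_cr = pi^2 * E / lambda^2
= 9.8696 * 200000.0 / 51^2
= 9.8696 * 200000.0 / 2601
= 758.9085 MPa

758.9085 MPa


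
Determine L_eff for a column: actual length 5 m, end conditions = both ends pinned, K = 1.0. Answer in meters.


L_eff = K * L
= 1.0 * 5
= 5.0 m

5.0 m


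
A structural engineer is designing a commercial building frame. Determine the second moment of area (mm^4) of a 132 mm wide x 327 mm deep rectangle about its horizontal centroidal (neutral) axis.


I = b * h^3 / 12
= 132 * 327^3 / 12
= 132 * 34965783 / 12
= 384623613.0 mm^4

384623613.0 mm^4


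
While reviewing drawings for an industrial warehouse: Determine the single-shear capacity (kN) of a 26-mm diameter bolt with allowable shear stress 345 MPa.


A = pi * d^2 / 4 = pi * 26^2 / 4 = 530.9292 mm^2
V = f_v * A / 1000 = 345 * 530.9292 / 1000
= 183.1706 kN

183.1706 kN


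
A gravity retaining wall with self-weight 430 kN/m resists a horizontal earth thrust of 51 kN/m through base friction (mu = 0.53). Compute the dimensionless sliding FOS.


Resisting force = mu * W = 0.53 * 430 = 227.9 kN/m
FOS = Resisting / Driving = 227.9 / 51
= 4.4686 (dimensionless)

4.4686 (dimensionless)


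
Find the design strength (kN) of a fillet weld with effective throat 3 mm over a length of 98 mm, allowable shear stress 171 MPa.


Strength = throat * length * allowable stress
= 3 * 98 * 171 N
= 50274 N
= 50.27 kN

50.27 kN


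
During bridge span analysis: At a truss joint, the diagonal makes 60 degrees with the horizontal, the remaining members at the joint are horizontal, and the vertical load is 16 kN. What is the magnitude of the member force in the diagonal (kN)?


At the joint, only the diagonal has a vertical component, so vertical equilibrium gives:
F * sin(60) = 16
F = 16 / sin(60)
= 16 / 0.866025
= 18.48 kN

18.48 kN


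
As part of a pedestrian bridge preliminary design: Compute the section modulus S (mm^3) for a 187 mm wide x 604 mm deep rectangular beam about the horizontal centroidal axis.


S = b * h^2 / 6
= 187 * 604^2 / 6
= 187 * 364816 / 6
= 11370098.67 mm^3

11370098.67 mm^3


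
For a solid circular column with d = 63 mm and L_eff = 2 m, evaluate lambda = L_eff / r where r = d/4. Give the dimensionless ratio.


Radius of gyration r = d / 4 = 63 / 4 = 15.75 mm
L_eff = 2000.0 mm
Slenderness ratio = L / r = 2000.0 / 15.75 = 126.98 (dimensionless)

126.98 (dimensionless)


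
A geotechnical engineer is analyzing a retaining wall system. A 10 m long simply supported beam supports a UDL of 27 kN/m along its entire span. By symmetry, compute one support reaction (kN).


Total load = w * L = 27 * 10 = 270 kN
By symmetry, each reaction R = total / 2 = 270 / 2 = 135.0 kN

135.0 kN


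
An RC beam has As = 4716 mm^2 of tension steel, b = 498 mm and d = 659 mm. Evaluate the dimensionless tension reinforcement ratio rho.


rho = As / (b * d)
= 4716 / (498 * 659)
= 4716 / 328182
= 0.01437 (dimensionless)

0.01437 (dimensionless)


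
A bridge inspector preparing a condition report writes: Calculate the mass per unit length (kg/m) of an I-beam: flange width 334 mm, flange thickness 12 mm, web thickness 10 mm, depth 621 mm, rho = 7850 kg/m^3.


A_flanges = 2 * 334 * 12 = 8016 mm^2
A_web = (621 - 2 * 12) * 10 = 5970 mm^2
A_total = 8016 + 5970 = 13986 mm^2 = 0.013986 m^2
Weight = rho * A = 7850 * 0.013986 = 109.7901 kg/m

109.7901 kg/m


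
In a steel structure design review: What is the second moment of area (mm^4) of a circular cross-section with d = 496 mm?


r = d / 2 = 496 / 2 = 248.0 mm
I = pi * r^4 / 4 = pi * 248.0^4 / 4
= 2970958631.97 mm^4

2970958631.97 mm^4


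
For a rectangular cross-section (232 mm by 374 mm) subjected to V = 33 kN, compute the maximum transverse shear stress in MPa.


A = b * h = 232 * 374 = 86768 mm^2
V = 33 kN = 33000.0 N
tau_max = 1.5 * V / A = 1.5 * 33000.0 / 86768
= 0.5705 MPa

0.5705 MPa


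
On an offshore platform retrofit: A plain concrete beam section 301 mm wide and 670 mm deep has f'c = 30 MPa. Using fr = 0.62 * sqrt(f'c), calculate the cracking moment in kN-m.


fr = 0.62 * sqrt(30) = 0.62 * 5.4772 = 3.3959 MPa
I = 301 * 670^3 / 12 = 7544138583.33 mm^4
y_t = 335.0 mm
M_cr = fr * I / y_t = 3.3959 * 7544138583.33 / 335.0 N-mm
= 76.4746 kN-m

76.4746 kN-m


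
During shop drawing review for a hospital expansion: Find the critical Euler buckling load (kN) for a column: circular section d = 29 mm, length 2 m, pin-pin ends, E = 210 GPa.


I = pi * d^4 / 64 = 34718.57 mm^4
L = 2000.0 mm
P_cr = pi^2 * E * I / L^2
= 9.8696 * 210000.0 * 34718.57 / 2000.0^2
= 17989.58 N = 17.9896 kN

17.9896 kN


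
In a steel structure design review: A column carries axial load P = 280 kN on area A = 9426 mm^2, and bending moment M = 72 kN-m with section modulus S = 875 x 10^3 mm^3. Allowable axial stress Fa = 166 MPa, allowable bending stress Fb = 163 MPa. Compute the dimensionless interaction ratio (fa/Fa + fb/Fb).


f_a = P / A = 280000.0 / 9426 = 29.7051 MPa
f_b = M / S = 72000000.0 / 875000.0 = 82.2857 MPa
Ratio = f_a / Fa + f_b / Fb
= 29.7051 / 166 + 82.2857 / 163
= 0.6838 (dimensionless)

0.6838 (dimensionless)


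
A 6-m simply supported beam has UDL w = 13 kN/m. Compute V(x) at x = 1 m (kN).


R_A = w * L / 2 = 13 * 6 / 2 = 39.0 kN
V(x) = R_A - w * x = 39.0 - 13 * 1
= 26.0 kN

26.0 kN


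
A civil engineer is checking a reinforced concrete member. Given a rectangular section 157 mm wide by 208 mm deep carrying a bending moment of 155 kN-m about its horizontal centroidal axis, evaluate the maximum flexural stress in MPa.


I = b * h^3 / 12 = 157 * 208^3 / 12 = 117735765.33 mm^4
y = h / 2 = 208 / 2 = 104.0 mm
M = 155 kN-m = 155000000.0 N-mm
sigma = M * y / I = 155000000.0 * 104.0 / 117735765.33
= 136.92 MPa

136.92 MPa


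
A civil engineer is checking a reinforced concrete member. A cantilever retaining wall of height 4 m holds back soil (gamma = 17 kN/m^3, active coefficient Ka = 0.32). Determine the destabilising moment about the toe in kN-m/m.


Pa = 0.5 * Ka * gamma * H^2
= 0.5 * 0.32 * 17 * 4^2
= 43.52 kN/m
Arm = H / 3 = 4 / 3 = 1.3333 m
Mo = Pa * arm = Pa * H / 3 = 43.52 * 4 / 3 = 58.0267 kN-m/m

58.0267 kN-m/m


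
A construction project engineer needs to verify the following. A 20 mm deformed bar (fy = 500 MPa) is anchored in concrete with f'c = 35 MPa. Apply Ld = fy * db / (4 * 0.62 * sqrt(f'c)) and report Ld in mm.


Ld = (fy * db) / (4 * 0.62 * sqrt(f'c))
= (500 * 20) / (4 * 0.62 * sqrt(35))
= 10000 / 14.6719
= 681.58 mm

681.58 mm


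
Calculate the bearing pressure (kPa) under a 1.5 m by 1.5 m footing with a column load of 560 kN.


A = 1.5 * 1.5 = 2.25 m^2
q = P / A = 560 / 2.25
= 248.8889 kPa

248.8889 kPa


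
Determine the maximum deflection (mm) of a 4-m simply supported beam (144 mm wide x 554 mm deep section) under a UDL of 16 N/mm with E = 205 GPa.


I = 144 * 554^3 / 12 = 2040377568.0 mm^4
L = 4000.0 mm, w = 16 N/mm, E = 205000.0 MPa
delta = 5 * w * L^4 / (384 * E * I)
= 5 * 16 * 4000.0^4 / (384 * 205000.0 * 2040377568.0)
= 0.1275 mm

0.1275 mm


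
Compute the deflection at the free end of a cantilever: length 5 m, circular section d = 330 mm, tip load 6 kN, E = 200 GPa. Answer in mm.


I = pi * d^4 / 64 = pi * 330^4 / 64 = 582137609.58 mm^4
L = 5000.0 mm, P = 6000.0 N, E = 200000.0 MPa
delta = P * L^3 / (3 * E * I)
= 6000.0 * 5000.0^3 / (3 * 200000.0 * 582137609.58)
= 2.1473 mm

2.1473 mm


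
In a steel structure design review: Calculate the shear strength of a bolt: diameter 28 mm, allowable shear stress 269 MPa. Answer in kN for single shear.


A = pi * d^2 / 4 = pi * 28^2 / 4 = 615.7522 mm^2
V = f_v * A / 1000 = 269 * 615.7522 / 1000
= 165.6373 kN

165.6373 kN


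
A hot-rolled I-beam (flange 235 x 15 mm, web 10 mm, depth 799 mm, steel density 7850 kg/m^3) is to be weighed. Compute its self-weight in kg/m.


A_flanges = 2 * 235 * 15 = 7050 mm^2
A_web = (799 - 2 * 15) * 10 = 7690 mm^2
A_total = 7050 + 7690 = 14740 mm^2 = 0.014740 m^2
Weight = rho * A = 7850 * 0.014740 = 115.709 kg/m

115.709 kg/m


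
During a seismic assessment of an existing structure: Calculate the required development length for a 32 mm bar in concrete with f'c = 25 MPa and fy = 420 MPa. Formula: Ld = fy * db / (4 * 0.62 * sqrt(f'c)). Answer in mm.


Ld = (fy * db) / (4 * 0.62 * sqrt(f'c))
= (420 * 32) / (4 * 0.62 * sqrt(25))
= 13440 / 12.4
= 1083.87 mm

1083.87 mm


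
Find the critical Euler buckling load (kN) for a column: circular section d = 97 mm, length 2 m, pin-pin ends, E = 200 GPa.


I = pi * d^4 / 64 = 4345670.92 mm^4
L = 2000.0 mm
P_cr = pi^2 * E * I / L^2
= 9.8696 * 200000.0 * 4345670.92 / 2000.0^2
= 2144502.64 N = 2144.5026 kN

2144.5026 kN


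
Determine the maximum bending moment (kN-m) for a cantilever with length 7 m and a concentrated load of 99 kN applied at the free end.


For a cantilever with a point load at the free end:
M_max = P * L = 99 * 7 = 693 kN-m

693 kN-m


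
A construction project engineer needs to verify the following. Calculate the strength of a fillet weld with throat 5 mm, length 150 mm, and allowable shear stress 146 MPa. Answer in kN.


Strength = throat * length * allowable stress
= 5 * 150 * 146 N
= 109500 N
= 109.5 kN

109.5 kN


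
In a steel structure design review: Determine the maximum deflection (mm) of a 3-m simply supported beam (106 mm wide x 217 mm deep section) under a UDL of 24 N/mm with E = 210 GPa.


I = 106 * 217^3 / 12 = 90261764.83 mm^4
L = 3000.0 mm, w = 24 N/mm, E = 210000.0 MPa
delta = 5 * w * L^4 / (384 * E * I)
= 5 * 24 * 3000.0^4 / (384 * 210000.0 * 90261764.83)
= 1.3354 mm

1.3354 mm


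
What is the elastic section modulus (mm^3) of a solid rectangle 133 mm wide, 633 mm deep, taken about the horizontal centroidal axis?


S = b * h^2 / 6
= 133 * 633^2 / 6
= 133 * 400689 / 6
= 8881939.5 mm^3

8881939.5 mm^3


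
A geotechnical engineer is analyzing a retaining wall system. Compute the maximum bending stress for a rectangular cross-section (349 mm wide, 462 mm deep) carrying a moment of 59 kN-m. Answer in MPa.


I = b * h^3 / 12 = 349 * 462^3 / 12 = 2867940306.0 mm^4
y = h / 2 = 462 / 2 = 231.0 mm
M = 59 kN-m = 59000000.0 N-mm
sigma = M * y / I = 59000000.0 * 231.0 / 2867940306.0
= 4.75 MPa

4.75 MPa


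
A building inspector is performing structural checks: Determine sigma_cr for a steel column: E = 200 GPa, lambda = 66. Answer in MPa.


sigma_cr = pi^2 * E / lambda^2
= 9.8696 * 200000.0 / 66^2
= 9.8696 * 200000.0 / 4356
= 453.1499 MPa

453.1499 MPa


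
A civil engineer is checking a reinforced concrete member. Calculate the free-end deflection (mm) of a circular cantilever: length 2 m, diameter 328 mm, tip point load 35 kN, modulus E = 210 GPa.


I = pi * d^4 / 64 = pi * 328^4 / 64 = 568152959.9 mm^4
L = 2000.0 mm, P = 35000.0 N, E = 210000.0 MPa
delta = P * L^3 / (3 * E * I)
= 35000.0 * 2000.0^3 / (3 * 210000.0 * 568152959.9)
= 0.7823 mm

0.7823 mm


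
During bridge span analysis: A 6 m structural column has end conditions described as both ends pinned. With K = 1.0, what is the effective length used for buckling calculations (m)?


L_eff = K * L
= 1.0 * 6
= 6.0 m

6.0 m


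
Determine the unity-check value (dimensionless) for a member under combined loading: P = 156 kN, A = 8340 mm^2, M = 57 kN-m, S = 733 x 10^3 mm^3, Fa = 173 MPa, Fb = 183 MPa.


f_a = P / A = 156000.0 / 8340 = 18.705 MPa
f_b = M / S = 57000000.0 / 733000.0 = 77.7626 MPa
Ratio = f_a / Fa + f_b / Fb
= 18.705 / 173 + 77.7626 / 183
= 0.5331 (dimensionless)

0.5331 (dimensionless)


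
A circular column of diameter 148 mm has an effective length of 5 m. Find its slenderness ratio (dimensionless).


Radius of gyration r = d / 4 = 148 / 4 = 37.0 mm
L_eff = 5000.0 mm
Slenderness ratio = L / r = 5000.0 / 37.0 = 135.14 (dimensionless)

135.14 (dimensionless)


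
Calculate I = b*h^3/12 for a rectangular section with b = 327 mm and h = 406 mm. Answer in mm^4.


I = b * h^3 / 12
= 327 * 406^3 / 12
= 327 * 66923416 / 12
= 1823663086.0 mm^4

1823663086.0 mm^4


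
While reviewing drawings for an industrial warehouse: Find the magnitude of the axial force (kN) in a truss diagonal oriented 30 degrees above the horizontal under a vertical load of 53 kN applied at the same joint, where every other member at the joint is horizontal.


At the joint, only the diagonal has a vertical component, so vertical equilibrium gives:
F * sin(30) = 53
F = 53 / sin(30)
= 53 / 0.5
= 106.0 kN

106.0 kN


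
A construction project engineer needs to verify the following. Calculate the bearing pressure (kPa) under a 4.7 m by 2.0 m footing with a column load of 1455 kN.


A = 4.7 * 2.0 = 9.4 m^2
q = P / A = 1455 / 9.4
= 154.7872 kPa

154.7872 kPa


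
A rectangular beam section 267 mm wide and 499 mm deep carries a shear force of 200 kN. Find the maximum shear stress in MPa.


A = b * h = 267 * 499 = 133233 mm^2
V = 200 kN = 200000.0 N
tau_max = 1.5 * V / A = 1.5 * 200000.0 / 133233
= 2.2517 MPa

2.2517 MPa


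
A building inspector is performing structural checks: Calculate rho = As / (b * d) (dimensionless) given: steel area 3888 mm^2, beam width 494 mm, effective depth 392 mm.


rho = As / (b * d)
= 3888 / (494 * 392)
= 3888 / 193648
= 0.020078 (dimensionless)

0.020078 (dimensionless)


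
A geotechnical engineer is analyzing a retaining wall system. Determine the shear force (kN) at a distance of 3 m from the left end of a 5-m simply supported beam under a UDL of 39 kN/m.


R_A = w * L / 2 = 39 * 5 / 2 = 97.5 kN
V(x) = R_A - w * x = 97.5 - 39 * 3
= -19.5 kN

-19.5 kN


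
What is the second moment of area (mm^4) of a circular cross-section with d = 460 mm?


r = d / 2 = 460 / 2 = 230.0 mm
I = pi * r^4 / 4 = pi * 230.0^4 / 4
= 2197866074.43 mm^4

2197866074.43 mm^4


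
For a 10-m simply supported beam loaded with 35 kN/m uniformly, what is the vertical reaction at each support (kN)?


Total load = w * L = 35 * 10 = 350 kN
By symmetry, each reaction R = total / 2 = 350 / 2 = 175.0 kN

175.0 kN


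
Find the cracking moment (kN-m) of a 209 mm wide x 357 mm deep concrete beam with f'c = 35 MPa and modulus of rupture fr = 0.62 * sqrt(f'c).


fr = 0.62 * sqrt(35) = 0.62 * 5.9161 = 3.668 MPa
I = 209 * 357^3 / 12 = 792446019.75 mm^4
y_t = 178.5 mm
M_cr = fr * I / y_t = 3.668 * 792446019.75 / 178.5 N-mm
= 16.2839 kN-m

16.2839 kN-m


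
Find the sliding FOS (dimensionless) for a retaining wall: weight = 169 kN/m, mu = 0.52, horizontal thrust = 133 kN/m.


Resisting force = mu * W = 0.52 * 169 = 87.88 kN/m
FOS = Resisting / Driving = 87.88 / 133
= 0.6608 (dimensionless)

0.6608 (dimensionless)


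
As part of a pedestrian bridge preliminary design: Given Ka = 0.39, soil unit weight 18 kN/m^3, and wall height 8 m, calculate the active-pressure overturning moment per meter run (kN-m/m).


Pa = 0.5 * Ka * gamma * H^2
= 0.5 * 0.39 * 18 * 8^2
= 224.64 kN/m
Arm = H / 3 = 8 / 3 = 2.6667 m
Mo = Pa * arm = Pa * H / 3 = 224.64 * 8 / 3 = 599.04 kN-m/m

599.04 kN-m/m


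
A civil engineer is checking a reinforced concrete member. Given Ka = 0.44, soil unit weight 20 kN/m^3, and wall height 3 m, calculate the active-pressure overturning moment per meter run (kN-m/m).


Pa = 0.5 * Ka * gamma * H^2
= 0.5 * 0.44 * 20 * 3^2
= 39.6 kN/m
Arm = H / 3 = 3 / 3 = 1.0 m
Mo = Pa * arm = Pa * H / 3 = 39.6 * 3 / 3 = 39.6 kN-m/m

39.6 kN-m/m


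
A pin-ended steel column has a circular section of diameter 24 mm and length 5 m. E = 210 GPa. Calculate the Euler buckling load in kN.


I = pi * d^4 / 64 = 16286.02 mm^4
L = 5000.0 mm
P_cr = pi^2 * E * I / L^2
= 9.8696 * 210000.0 * 16286.02 / 5000.0^2
= 1350.19 N = 1.3502 kN

1.3502 kN


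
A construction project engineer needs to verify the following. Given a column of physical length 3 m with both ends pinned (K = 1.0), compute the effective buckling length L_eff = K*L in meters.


L_eff = K * L
= 1.0 * 3
= 3.0 m

3.0 m


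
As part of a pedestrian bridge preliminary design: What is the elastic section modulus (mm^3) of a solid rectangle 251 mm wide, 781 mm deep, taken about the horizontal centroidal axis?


S = b * h^2 / 6
= 251 * 781^2 / 6
= 251 * 609961 / 6
= 25516701.83 mm^3

25516701.83 mm^3


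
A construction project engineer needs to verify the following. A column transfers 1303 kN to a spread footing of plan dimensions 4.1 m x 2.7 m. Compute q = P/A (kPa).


A = 4.1 * 2.7 = 11.07 m^2
q = P / A = 1303 / 11.07
= 117.7055 kPa

117.7055 kPa


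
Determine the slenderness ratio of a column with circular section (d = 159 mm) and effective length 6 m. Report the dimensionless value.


Radius of gyration r = d / 4 = 159 / 4 = 39.75 mm
L_eff = 6000.0 mm
Slenderness ratio = L / r = 6000.0 / 39.75 = 150.94 (dimensionless)

150.94 (dimensionless)


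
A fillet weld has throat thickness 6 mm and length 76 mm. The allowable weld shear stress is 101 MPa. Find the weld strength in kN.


Strength = throat * length * allowable stress
= 6 * 76 * 101 N
= 46056 N
= 46.06 kN

46.06 kN


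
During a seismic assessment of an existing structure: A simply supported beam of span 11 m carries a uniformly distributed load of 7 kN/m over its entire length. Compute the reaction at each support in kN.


Total load = w * L = 7 * 11 = 77 kN
By symmetry, each reaction R = total / 2 = 77 / 2 = 38.5 kN

38.5 kN


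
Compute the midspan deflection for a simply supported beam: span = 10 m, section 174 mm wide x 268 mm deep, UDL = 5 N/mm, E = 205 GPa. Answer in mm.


I = 174 * 268^3 / 12 = 279108064.0 mm^4
L = 10000.0 mm, w = 5 N/mm, E = 205000.0 MPa
delta = 5 * w * L^4 / (384 * E * I)
= 5 * 5 * 10000.0^4 / (384 * 205000.0 * 279108064.0)
= 11.3784 mm

11.3784 mm


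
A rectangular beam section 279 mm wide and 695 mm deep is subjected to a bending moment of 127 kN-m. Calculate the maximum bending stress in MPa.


I = b * h^3 / 12 = 279 * 695^3 / 12 = 7805080218.75 mm^4
y = h / 2 = 695 / 2 = 347.5 mm
M = 127 kN-m = 127000000.0 N-mm
sigma = M * y / I = 127000000.0 * 347.5 / 7805080218.75
= 5.65 MPa

5.65 MPa


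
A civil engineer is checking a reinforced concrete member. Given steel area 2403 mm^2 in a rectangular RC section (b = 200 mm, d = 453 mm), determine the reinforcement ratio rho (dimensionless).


rho = As / (b * d)
= 2403 / (200 * 453)
= 2403 / 90600
= 0.026523 (dimensionless)

0.026523 (dimensionless)


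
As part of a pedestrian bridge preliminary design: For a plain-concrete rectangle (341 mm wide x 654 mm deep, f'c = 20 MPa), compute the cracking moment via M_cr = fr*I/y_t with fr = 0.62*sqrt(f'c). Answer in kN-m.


fr = 0.62 * sqrt(20) = 0.62 * 4.4721 = 2.7727 MPa
I = 341 * 654^3 / 12 = 7948888002.0 mm^4
y_t = 327.0 mm
M_cr = fr * I / y_t = 2.7727 * 7948888002.0 / 327.0 N-mm
= 67.4008 kN-m

67.4008 kN-m
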